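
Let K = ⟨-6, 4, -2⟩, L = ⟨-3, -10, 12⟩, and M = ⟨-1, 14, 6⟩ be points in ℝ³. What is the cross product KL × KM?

KL = (3, -14, 14)
KM = (5, 10, 8)
i: (-14)·8 - 14·10 = -112 - 140 = -252
j: 14·5 - 3·8 = 70 - 24 = 46
k: 3·10 - (-14)·5 = 30 - (-70) = 100
KL × KM = (-252, 46, 100)

(-252, 46, 100)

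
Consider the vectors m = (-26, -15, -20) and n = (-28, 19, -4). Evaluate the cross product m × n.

(440, 456, -914)

i: (-15)·(-4) - (-20)·19 = 60 - (-380) = 440
j: (-20)·(-28) - (-26)·(-4) = 560 - 104 = 456
k: (-26)·19 - (-15)·(-28) = -494 - 420 = -914
m × n = (440, 456, -914)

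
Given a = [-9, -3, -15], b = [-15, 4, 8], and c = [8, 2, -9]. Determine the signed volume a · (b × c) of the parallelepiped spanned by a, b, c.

b × c:
i: 4·(-9) - 8·2 = -36 - 16 = -52
j: 8·8 - (-15)·(-9) = 64 - 135 = -71
k: (-15)·2 - 4·8 = -30 - 32 = -62
b × c = (-52, -71, -62)
a · (b × c) = (-9)·(-52) + (-3)·(-71) + (-15)·(-62) = 468 + 213 + 930 = 1611

1611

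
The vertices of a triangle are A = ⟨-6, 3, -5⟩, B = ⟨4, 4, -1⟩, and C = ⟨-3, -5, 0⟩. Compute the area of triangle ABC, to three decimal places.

49.249

AB = (10, 1, 4),  AC = (3, -8, 5)
i: 1·5 - 4·(-8) = 5 - (-32) = 37
j: 4·3 - 10·5 = 12 - 50 = -38
k: 10·(-8) - 1·3 = -80 - 3 = -83
AB × AC = (37, -38, -83)
|AB × AC| = √9702 ≈ 98.4987
area = ½ · 98.4987 ≈ 49.249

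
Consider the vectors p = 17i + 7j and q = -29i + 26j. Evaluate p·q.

-311

p · q = 17·(-29) + 7·26 = -493 + 182 = -311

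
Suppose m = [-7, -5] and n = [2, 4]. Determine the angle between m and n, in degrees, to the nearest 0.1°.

m · n = (-7)·2 + (-5)·4 = -14 - 20 = -34
|m|² = 49 + 25 = 74,  |m| = √74 ≈ 8.602325
|n|² = 4 + 16 = 20,  |n| = √20 ≈ 4.472136
cos θ = -34 / (8.602325 · 4.472136) ≈ -0.88379
θ = arccos(-0.88379) ≈ 152.1°

152.1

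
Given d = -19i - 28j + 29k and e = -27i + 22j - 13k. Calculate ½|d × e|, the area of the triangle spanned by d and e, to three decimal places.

792.820

i: (-28)·(-13) - 29·22 = 364 - 638 = -274
j: 29·(-27) - (-19)·(-13) = -783 - 247 = -1030
k: (-19)·22 - (-28)·(-27) = -418 - 756 = -1174
d × e = (-274, -1030, -1174)
|d × e| = √((-274)² + (-1030)² + (-1174)²) = √2514252 ≈ 1585.6393
area = ½ · 1585.6393 ≈ 792.820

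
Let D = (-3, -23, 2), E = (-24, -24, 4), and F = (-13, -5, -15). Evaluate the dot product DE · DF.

158

DE = E − D = (-21, -1, 2)
DF = F − D = (-10, 18, -17)
DE · DF = (-21)·(-10) + (-1)·18 + 2·(-17) = 210 - 18 - 34 = 158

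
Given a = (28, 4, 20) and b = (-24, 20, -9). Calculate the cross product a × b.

i: 4·(-9) - 20·20 = -36 - 400 = -436
j: 20·(-24) - 28·(-9) = -480 - (-252) = -228
k: 28·20 - 4·(-24) = 560 - (-96) = 656
a × b = (-436, -228, 656)

(-436, -228, 656)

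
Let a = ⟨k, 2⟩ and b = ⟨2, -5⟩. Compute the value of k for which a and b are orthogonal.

5

a · b = k·2 + 2·(-5) = -10 + 2k
Set equal to 0: 2k = 10, so k = 5.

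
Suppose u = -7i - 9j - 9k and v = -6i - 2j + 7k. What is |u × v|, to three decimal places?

137.004

i: (-9)·7 - (-9)·(-2) = -63 - 18 = -81
j: (-9)·(-6) - (-7)·7 = 54 - (-49) = 103
k: (-7)·(-2) - (-9)·(-6) = 14 - 54 = -40
u × v = (-81, 103, -40)
|u × v| = √((-81)² + 103² + (-40)²) = √18770 ≈ 137.0036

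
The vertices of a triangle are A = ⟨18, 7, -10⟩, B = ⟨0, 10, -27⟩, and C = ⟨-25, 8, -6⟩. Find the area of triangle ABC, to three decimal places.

405.577

AB = (-18, 3, -17),  AC = (-43, 1, 4)
i: 3·4 - (-17)·1 = 12 - (-17) = 29
j: (-17)·(-43) - (-18)·4 = 731 - (-72) = 803
k: (-18)·1 - 3·(-43) = -18 - (-129) = 111
AB × AC = (29, 803, 111)
|AB × AC| = √657971 ≈ 811.1541
area = ½ · 811.1541 ≈ 405.577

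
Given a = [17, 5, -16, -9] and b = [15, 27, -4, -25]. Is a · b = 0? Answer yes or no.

a · b = 17·15 + 5·27 + (-16)·(-4) + (-9)·(-25) = 255 + 135 + 64 + 225 = 679
Nonzero, so the vectors are not orthogonal.

no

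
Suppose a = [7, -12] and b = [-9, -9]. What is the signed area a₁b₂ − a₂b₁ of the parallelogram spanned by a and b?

7·(-9) - (-12)·(-9) = -63 - 108 = -171

-171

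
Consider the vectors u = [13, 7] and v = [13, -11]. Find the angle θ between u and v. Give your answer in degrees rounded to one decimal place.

68.5

u · v = 13·13 + 7·(-11) = 169 - 77 = 92
|u|² = 169 + 49 = 218,  |u| = √218 ≈ 14.764823
|v|² = 169 + 121 = 290,  |v| = √290 ≈ 17.029386
cos θ = 92 / (14.764823 · 17.029386) ≈ 0.36590
θ = arccos(0.36590) ≈ 68.5°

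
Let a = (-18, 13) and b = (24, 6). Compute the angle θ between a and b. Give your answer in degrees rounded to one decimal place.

a · b = (-18)·24 + 13·6 = -432 + 78 = -354
|a|² = 324 + 169 = 493,  |a| = √493 ≈ 22.203603
|b|² = 576 + 36 = 612,  |b| = √612 ≈ 24.738634
cos θ = -354 / (22.203603 · 24.738634) ≈ -0.64447
θ = arccos(-0.64447) ≈ 130.1°

130.1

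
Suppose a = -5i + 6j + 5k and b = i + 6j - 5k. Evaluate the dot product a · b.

a · b = (-5)·1 + 6·6 + 5·(-5) = -5 + 36 - 25 = 6

6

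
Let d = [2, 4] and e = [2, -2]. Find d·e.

-4

d · e = 2·2 + 4·(-2) = 4 - 8 = -4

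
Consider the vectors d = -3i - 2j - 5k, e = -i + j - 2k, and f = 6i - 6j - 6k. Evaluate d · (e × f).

90

e × f:
i: 1·(-6) - (-2)·(-6) = -6 - 12 = -18
j: (-2)·6 - (-1)·(-6) = -12 - 6 = -18
k: (-1)·(-6) - 1·6 = 6 - 6 = 0
e × f = (-18, -18, 0)
d · (e × f) = (-3)·(-18) + (-2)·(-18) + (-5)·0 = 54 + 36 + 0 = 90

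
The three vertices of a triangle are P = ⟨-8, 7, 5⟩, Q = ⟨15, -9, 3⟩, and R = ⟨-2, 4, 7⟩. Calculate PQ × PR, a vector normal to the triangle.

(-38, -58, 27)

PQ = (23, -16, -2)
PR = (6, -3, 2)
i: (-16)·2 - (-2)·(-3) = -32 - 6 = -38
j: (-2)·6 - 23·2 = -12 - 46 = -58
k: 23·(-3) - (-16)·6 = -69 - (-96) = 27
PQ × PR = (-38, -58, 27)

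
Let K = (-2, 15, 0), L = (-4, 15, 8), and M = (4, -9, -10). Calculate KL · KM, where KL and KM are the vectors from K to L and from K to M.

KL = L − K = (-2, 0, 8)
KM = M − K = (6, -24, -10)
KL · KM = (-2)·6 + 0·(-24) + 8·(-10) = -12 + 0 - 80 = -92

-92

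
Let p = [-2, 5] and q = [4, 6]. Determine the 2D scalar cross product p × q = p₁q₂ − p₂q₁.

-32

(-2)·6 - 5·4 = -12 - 20 = -32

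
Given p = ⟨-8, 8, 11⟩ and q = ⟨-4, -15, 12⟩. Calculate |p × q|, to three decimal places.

306.478

i: 8·12 - 11·(-15) = 96 - (-165) = 261
j: 11·(-4) - (-8)·12 = -44 - (-96) = 52
k: (-8)·(-15) - 8·(-4) = 120 - (-32) = 152
p × q = (261, 52, 152)
|p × q| = √(261² + 52² + 152²) = √93929 ≈ 306.4784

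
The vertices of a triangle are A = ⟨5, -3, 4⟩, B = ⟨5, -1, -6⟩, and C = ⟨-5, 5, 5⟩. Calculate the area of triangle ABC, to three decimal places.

65.429

AB = (0, 2, -10),  AC = (-10, 8, 1)
i: 2·1 - (-10)·8 = 2 - (-80) = 82
j: (-10)·(-10) - 0·1 = 100 - 0 = 100
k: 0·8 - 2·(-10) = 0 - (-20) = 20
AB × AC = (82, 100, 20)
|AB × AC| = √17124 ≈ 130.8587
area = ½ · 130.8587 ≈ 65.429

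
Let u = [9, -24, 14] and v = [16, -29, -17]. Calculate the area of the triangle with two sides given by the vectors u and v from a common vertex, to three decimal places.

452.729

i: (-24)·(-17) - 14·(-29) = 408 - (-406) = 814
j: 14·16 - 9·(-17) = 224 - (-153) = 377
k: 9·(-29) - (-24)·16 = -261 - (-384) = 123
u × v = (814, 377, 123)
|u × v| = √(814² + 377² + 123²) = √819854 ≈ 905.4579
area = ½ · 905.4579 ≈ 452.729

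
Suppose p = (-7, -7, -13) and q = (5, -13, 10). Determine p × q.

i: (-7)·10 - (-13)·(-13) = -70 - 169 = -239
j: (-13)·5 - (-7)·10 = -65 - (-70) = 5
k: (-7)·(-13) - (-7)·5 = 91 - (-35) = 126
p × q = (-239, 5, 126)

(-239, 5, 126)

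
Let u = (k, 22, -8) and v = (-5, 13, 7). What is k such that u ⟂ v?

46

u · v = k·(-5) + 22·13 + (-8)·7 = 230 - 5k
Set equal to 0: -5k = -230, so k = 46.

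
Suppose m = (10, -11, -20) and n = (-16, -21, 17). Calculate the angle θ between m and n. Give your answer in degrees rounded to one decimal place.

110.1

m · n = 10·(-16) + (-11)·(-21) + (-20)·17 = -160 + 231 - 340 = -269
|m|² = 100 + 121 + 400 = 621,  |m| = √621 ≈ 24.919872
|n|² = 256 + 441 + 289 = 986,  |n| = √986 ≈ 31.400637
cos θ = -269 / (24.919872 · 31.400637) ≈ -0.34377
θ = arccos(-0.34377) ≈ 110.1°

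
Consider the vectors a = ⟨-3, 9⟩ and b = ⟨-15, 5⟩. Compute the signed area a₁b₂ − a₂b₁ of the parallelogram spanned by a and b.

(-3)·5 - 9·(-15) = -15 - (-135) = 120

120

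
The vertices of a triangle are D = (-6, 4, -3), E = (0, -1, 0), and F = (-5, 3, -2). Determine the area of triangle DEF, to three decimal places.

DE = (6, -5, 3),  DF = (1, -1, 1)
i: (-5)·1 - 3·(-1) = -5 - (-3) = -2
j: 3·1 - 6·1 = 3 - 6 = -3
k: 6·(-1) - (-5)·1 = -6 - (-5) = -1
DE × DF = (-2, -3, -1)
|DE × DF| = √14 ≈ 3.7417
area = ½ · 3.7417 ≈ 1.871

1.871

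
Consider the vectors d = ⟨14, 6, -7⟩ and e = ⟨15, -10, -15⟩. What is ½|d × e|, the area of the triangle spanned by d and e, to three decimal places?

149.604

i: 6·(-15) - (-7)·(-10) = -90 - 70 = -160
j: (-7)·15 - 14·(-15) = -105 - (-210) = 105
k: 14·(-10) - 6·15 = -140 - 90 = -230
d × e = (-160, 105, -230)
|d × e| = √((-160)² + 105² + (-230)²) = √89525 ≈ 299.2073
area = ½ · 299.2073 ≈ 149.604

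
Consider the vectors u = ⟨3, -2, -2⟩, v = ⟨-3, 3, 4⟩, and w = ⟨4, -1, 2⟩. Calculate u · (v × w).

v × w:
i: 3·2 - 4·(-1) = 6 - (-4) = 10
j: 4·4 - (-3)·2 = 16 - (-6) = 22
k: (-3)·(-1) - 3·4 = 3 - 12 = -9
v × w = (10, 22, -9)
u · (v × w) = 3·10 + (-2)·22 + (-2)·(-9) = 30 - 44 + 18 = 4

4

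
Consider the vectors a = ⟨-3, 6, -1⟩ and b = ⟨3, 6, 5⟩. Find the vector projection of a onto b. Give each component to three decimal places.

a · b = (-3)·3 + 6·6 + (-1)·5 = -9 + 36 - 5 = 22
|b|² = 9 + 36 + 25 = 70
proj_b a = (22/70) · (3, 6, 5) ≈ (0.943, 1.886, 1.571)

(0.943, 1.886, 1.571)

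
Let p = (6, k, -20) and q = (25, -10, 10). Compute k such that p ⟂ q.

p · q = 6·25 + k·(-10) + (-20)·10 = -50 - 10k
Set equal to 0: -10k = 50, so k = -5.

-5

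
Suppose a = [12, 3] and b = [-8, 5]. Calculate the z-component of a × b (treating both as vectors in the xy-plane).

12·5 - 3·(-8) = 60 - (-24) = 84

84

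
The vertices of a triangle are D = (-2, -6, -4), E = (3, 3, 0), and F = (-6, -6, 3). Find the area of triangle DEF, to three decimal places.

DE = (5, 9, 4),  DF = (-4, 0, 7)
i: 9·7 - 4·0 = 63 - 0 = 63
j: 4·(-4) - 5·7 = -16 - 35 = -51
k: 5·0 - 9·(-4) = 0 - (-36) = 36
DE × DF = (63, -51, 36)
|DE × DF| = √7866 ≈ 88.6905
area = ½ · 88.6905 ≈ 44.345

44.345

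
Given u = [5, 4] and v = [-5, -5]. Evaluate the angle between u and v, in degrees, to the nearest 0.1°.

173.7

u · v = 5·(-5) + 4·(-5) = -25 - 20 = -45
|u|² = 25 + 16 = 41,  |u| = √41 ≈ 6.403124
|v|² = 25 + 25 = 50,  |v| = √50 ≈ 7.071068
cos θ = -45 / (6.403124 · 7.071068) ≈ -0.99388
θ = arccos(-0.99388) ≈ 173.7°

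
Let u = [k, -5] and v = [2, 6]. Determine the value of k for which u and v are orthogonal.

u · v = k·2 + (-5)·6 = -30 + 2k
Set equal to 0: 2k = 30, so k = 15.

15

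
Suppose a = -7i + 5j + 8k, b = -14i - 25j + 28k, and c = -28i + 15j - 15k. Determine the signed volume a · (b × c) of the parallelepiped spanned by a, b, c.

-11935

b × c:
i: (-25)·(-15) - 28·15 = 375 - 420 = -45
j: 28·(-28) - (-14)·(-15) = -784 - 210 = -994
k: (-14)·15 - (-25)·(-28) = -210 - 700 = -910
b × c = (-45, -994, -910)
a · (b × c) = (-7)·(-45) + 5·(-994) + 8·(-910) = 315 - 4970 - 7280 = -11935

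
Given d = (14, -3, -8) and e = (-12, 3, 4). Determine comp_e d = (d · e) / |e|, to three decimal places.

-16.077

d · e = 14·(-12) + (-3)·3 + (-8)·4 = -168 - 9 - 32 = -209
|e| = √(144 + 9 + 16) = √169 ≈ 13.0000
comp_e d = -209 / √169 ≈ -16.077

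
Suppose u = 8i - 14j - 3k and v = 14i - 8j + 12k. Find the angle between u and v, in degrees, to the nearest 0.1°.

55.2

u · v = 8·14 + (-14)·(-8) + (-3)·12 = 112 + 112 - 36 = 188
|u|² = 64 + 196 + 9 = 269,  |u| = √269 ≈ 16.401219
|v|² = 196 + 64 + 144 = 404,  |v| = √404 ≈ 20.099751
cos θ = 188 / (16.401219 · 20.099751) ≈ 0.57028
θ = arccos(0.57028) ≈ 55.2°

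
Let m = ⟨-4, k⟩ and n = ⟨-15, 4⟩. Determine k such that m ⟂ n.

m · n = (-4)·(-15) + k·4 = 60 + 4k
Set equal to 0: 4k = -60, so k = -15.

-15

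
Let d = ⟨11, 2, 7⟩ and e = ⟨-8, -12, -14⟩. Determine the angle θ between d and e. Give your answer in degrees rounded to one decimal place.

142.4

d · e = 11·(-8) + 2·(-12) + 7·(-14) = -88 - 24 - 98 = -210
|d|² = 121 + 4 + 49 = 174,  |d| = √174 ≈ 13.190906
|e|² = 64 + 144 + 196 = 404,  |e| = √404 ≈ 20.099751
cos θ = -210 / (13.190906 · 20.099751) ≈ -0.79205
θ = arccos(-0.79205) ≈ 142.4°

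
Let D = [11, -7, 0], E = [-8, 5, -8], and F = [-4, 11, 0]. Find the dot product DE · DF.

501

DE = E − D = (-19, 12, -8)
DF = F − D = (-15, 18, 0)
DE · DF = (-19)·(-15) + 12·18 + (-8)·0 = 285 + 216 + 0 = 501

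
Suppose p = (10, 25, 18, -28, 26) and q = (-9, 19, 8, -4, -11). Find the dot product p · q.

355

p · q = 10·(-9) + 25·19 + 18·8 + (-28)·(-4) + 26·(-11) = -90 + 475 + 144 + 112 - 286 = 355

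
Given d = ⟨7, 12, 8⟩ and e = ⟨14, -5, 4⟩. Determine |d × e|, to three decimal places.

236.662

i: 12·4 - 8·(-5) = 48 - (-40) = 88
j: 8·14 - 7·4 = 112 - 28 = 84
k: 7·(-5) - 12·14 = -35 - 168 = -203
d × e = (88, 84, -203)
|d × e| = √(88² + 84² + (-203)²) = √56009 ≈ 236.6622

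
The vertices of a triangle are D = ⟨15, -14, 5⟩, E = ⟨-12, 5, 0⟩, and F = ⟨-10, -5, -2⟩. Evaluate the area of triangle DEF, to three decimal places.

DE = (-27, 19, -5),  DF = (-25, 9, -7)
i: 19·(-7) - (-5)·9 = -133 - (-45) = -88
j: (-5)·(-25) - (-27)·(-7) = 125 - 189 = -64
k: (-27)·9 - 19·(-25) = -243 - (-475) = 232
DE × DF = (-88, -64, 232)
|DE × DF| = √65664 ≈ 256.2499
area = ½ · 256.2499 ≈ 128.125

128.125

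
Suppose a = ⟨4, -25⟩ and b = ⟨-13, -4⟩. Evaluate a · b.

a · b = 4·(-13) + (-25)·(-4) = -52 + 100 = 48

48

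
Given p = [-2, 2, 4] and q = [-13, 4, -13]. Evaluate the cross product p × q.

(-42, -78, 18)

i: 2·(-13) - 4·4 = -26 - 16 = -42
j: 4·(-13) - (-2)·(-13) = -52 - 26 = -78
k: (-2)·4 - 2·(-13) = -8 - (-26) = 18
p × q = (-42, -78, 18)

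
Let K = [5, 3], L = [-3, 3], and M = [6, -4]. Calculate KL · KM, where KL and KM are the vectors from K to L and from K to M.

KL = L − K = (-8, 0)
KM = M − K = (1, -7)
KL · KM = (-8)·1 + 0·(-7) = -8 + 0 = -8

-8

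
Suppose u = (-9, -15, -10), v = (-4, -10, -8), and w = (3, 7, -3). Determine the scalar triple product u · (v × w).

-254

v × w:
i: (-10)·(-3) - (-8)·7 = 30 - (-56) = 86
j: (-8)·3 - (-4)·(-3) = -24 - 12 = -36
k: (-4)·7 - (-10)·3 = -28 - (-30) = 2
v × w = (86, -36, 2)
u · (v × w) = (-9)·86 + (-15)·(-36) + (-10)·2 = -774 + 540 - 20 = -254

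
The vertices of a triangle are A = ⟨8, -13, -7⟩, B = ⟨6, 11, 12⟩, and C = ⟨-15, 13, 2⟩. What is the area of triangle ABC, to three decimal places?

354.558

AB = (-2, 24, 19),  AC = (-23, 26, 9)
i: 24·9 - 19·26 = 216 - 494 = -278
j: 19·(-23) - (-2)·9 = -437 - (-18) = -419
k: (-2)·26 - 24·(-23) = -52 - (-552) = 500
AB × AC = (-278, -419, 500)
|AB × AC| = √502845 ≈ 709.1156
area = ½ · 709.1156 ≈ 354.558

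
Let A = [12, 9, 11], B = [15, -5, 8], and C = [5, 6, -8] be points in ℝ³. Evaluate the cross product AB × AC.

(257, 78, -107)

AB = (3, -14, -3)
AC = (-7, -3, -19)
i: (-14)·(-19) - (-3)·(-3) = 266 - 9 = 257
j: (-3)·(-7) - 3·(-19) = 21 - (-57) = 78
k: 3·(-3) - (-14)·(-7) = -9 - 98 = -107
AB × AC = (257, 78, -107)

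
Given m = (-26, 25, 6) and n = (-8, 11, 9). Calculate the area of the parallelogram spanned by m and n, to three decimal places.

i: 25·9 - 6·11 = 225 - 66 = 159
j: 6·(-8) - (-26)·9 = -48 - (-234) = 186
k: (-26)·11 - 25·(-8) = -286 - (-200) = -86
m × n = (159, 186, -86)
|m × n| = √(159² + 186² + (-86)²) = √67273 ≈ 259.3704

259.370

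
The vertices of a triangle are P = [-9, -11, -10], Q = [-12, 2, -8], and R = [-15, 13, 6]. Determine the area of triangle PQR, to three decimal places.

82.055

PQ = (-3, 13, 2),  PR = (-6, 24, 16)
i: 13·16 - 2·24 = 208 - 48 = 160
j: 2·(-6) - (-3)·16 = -12 - (-48) = 36
k: (-3)·24 - 13·(-6) = -72 - (-78) = 6
PQ × PR = (160, 36, 6)
|PQ × PR| = √26932 ≈ 164.1097
area = ½ · 164.1097 ≈ 82.055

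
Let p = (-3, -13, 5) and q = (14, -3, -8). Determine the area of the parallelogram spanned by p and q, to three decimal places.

i: (-13)·(-8) - 5·(-3) = 104 - (-15) = 119
j: 5·14 - (-3)·(-8) = 70 - 24 = 46
k: (-3)·(-3) - (-13)·14 = 9 - (-182) = 191
p × q = (119, 46, 191)
|p × q| = √(119² + 46² + 191²) = √52758 ≈ 229.6911

229.691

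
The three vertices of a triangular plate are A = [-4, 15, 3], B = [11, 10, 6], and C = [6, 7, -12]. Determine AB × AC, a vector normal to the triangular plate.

AB = (15, -5, 3)
AC = (10, -8, -15)
i: (-5)·(-15) - 3·(-8) = 75 - (-24) = 99
j: 3·10 - 15·(-15) = 30 - (-225) = 255
k: 15·(-8) - (-5)·10 = -120 - (-50) = -70
AB × AC = (99, 255, -70)

(99, 255, -70)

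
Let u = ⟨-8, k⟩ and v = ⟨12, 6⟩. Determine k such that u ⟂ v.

16

u · v = (-8)·12 + k·6 = -96 + 6k
Set equal to 0: 6k = 96, so k = 16.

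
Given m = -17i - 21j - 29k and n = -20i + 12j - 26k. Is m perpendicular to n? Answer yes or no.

no

m · n = (-17)·(-20) + (-21)·12 + (-29)·(-26) = 340 - 252 + 754 = 842
Nonzero, so the vectors are not orthogonal.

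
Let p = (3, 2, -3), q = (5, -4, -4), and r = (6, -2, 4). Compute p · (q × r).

-202

q × r:
i: (-4)·4 - (-4)·(-2) = -16 - 8 = -24
j: (-4)·6 - 5·4 = -24 - 20 = -44
k: 5·(-2) - (-4)·6 = -10 - (-24) = 14
q × r = (-24, -44, 14)
p · (q × r) = 3·(-24) + 2·(-44) + (-3)·14 = -72 - 88 - 42 = -202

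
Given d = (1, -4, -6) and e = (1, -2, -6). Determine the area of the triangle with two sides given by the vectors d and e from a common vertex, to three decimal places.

i: (-4)·(-6) - (-6)·(-2) = 24 - 12 = 12
j: (-6)·1 - 1·(-6) = -6 - (-6) = 0
k: 1·(-2) - (-4)·1 = -2 - (-4) = 2
d × e = (12, 0, 2)
|d × e| = √(12² + 0² + 2²) = √148 ≈ 12.1655
area = ½ · 12.1655 ≈ 6.083

6.083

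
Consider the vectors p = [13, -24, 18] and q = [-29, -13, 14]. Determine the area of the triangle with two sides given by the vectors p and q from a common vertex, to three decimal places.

559.965

i: (-24)·14 - 18·(-13) = -336 - (-234) = -102
j: 18·(-29) - 13·14 = -522 - 182 = -704
k: 13·(-13) - (-24)·(-29) = -169 - 696 = -865
p × q = (-102, -704, -865)
|p × q| = √((-102)² + (-704)² + (-865)²) = √1254245 ≈ 1119.9308
area = ½ · 1119.9308 ≈ 559.965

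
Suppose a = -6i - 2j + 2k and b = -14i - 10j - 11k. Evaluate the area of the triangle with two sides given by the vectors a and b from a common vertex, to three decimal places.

53.907

i: (-2)·(-11) - 2·(-10) = 22 - (-20) = 42
j: 2·(-14) - (-6)·(-11) = -28 - 66 = -94
k: (-6)·(-10) - (-2)·(-14) = 60 - 28 = 32
a × b = (42, -94, 32)
|a × b| = √(42² + (-94)² + 32²) = √11624 ≈ 107.8147
area = ½ · 107.8147 ≈ 53.907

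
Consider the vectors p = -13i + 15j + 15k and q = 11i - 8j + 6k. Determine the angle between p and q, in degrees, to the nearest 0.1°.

p · q = (-13)·11 + 15·(-8) + 15·6 = -143 - 120 + 90 = -173
|p|² = 169 + 225 + 225 = 619,  |p| = √619 ≈ 24.879711
|q|² = 121 + 64 + 36 = 221,  |q| = √221 ≈ 14.866069
cos θ = -173 / (24.879711 · 14.866069) ≈ -0.46774
θ = arccos(-0.46774) ≈ 117.9°

117.9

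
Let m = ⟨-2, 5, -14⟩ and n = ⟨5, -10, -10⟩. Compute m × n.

i: 5·(-10) - (-14)·(-10) = -50 - 140 = -190
j: (-14)·5 - (-2)·(-10) = -70 - 20 = -90
k: (-2)·(-10) - 5·5 = 20 - 25 = -5
m × n = (-190, -90, -5)

(-190, -90, -5)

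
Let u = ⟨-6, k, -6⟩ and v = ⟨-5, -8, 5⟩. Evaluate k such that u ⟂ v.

0

u · v = (-6)·(-5) + k·(-8) + (-6)·5 = 0 - 8k
Set equal to 0: -8k = 0, so k = 0.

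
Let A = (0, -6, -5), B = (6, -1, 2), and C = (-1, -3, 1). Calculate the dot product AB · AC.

51

AB = B − A = (6, 5, 7)
AC = C − A = (-1, 3, 6)
AB · AC = 6·(-1) + 5·3 + 7·6 = -6 + 15 + 42 = 51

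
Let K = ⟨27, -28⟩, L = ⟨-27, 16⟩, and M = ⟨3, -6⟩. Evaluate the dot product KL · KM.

KL = L − K = (-54, 44)
KM = M − K = (-24, 22)
KL · KM = (-54)·(-24) + 44·22 = 1296 + 968 = 2264

2264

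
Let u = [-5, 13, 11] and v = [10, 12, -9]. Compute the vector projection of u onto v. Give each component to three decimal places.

(0.215, 0.258, -0.194)

u · v = (-5)·10 + 13·12 + 11·(-9) = -50 + 156 - 99 = 7
|v|² = 100 + 144 + 81 = 325
proj_v u = (7/325) · (10, 12, -9) ≈ (0.215, 0.258, -0.194)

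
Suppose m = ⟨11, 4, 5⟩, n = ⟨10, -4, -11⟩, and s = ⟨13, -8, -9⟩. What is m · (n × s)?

n × s:
i: (-4)·(-9) - (-11)·(-8) = 36 - 88 = -52
j: (-11)·13 - 10·(-9) = -143 - (-90) = -53
k: 10·(-8) - (-4)·13 = -80 - (-52) = -28
n × s = (-52, -53, -28)
m · (n × s) = 11·(-52) + 4·(-53) + 5·(-28) = -572 - 212 - 140 = -924

-924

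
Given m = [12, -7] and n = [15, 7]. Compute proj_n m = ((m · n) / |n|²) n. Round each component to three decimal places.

(7.172, 3.347)

m · n = 12·15 + (-7)·7 = 180 - 49 = 131
|n|² = 225 + 49 = 274
proj_n m = (131/274) · (15, 7) ≈ (7.172, 3.347)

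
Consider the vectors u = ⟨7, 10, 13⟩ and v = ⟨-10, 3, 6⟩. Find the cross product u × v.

(21, -172, 121)

i: 10·6 - 13·3 = 60 - 39 = 21
j: 13·(-10) - 7·6 = -130 - 42 = -172
k: 7·3 - 10·(-10) = 21 - (-100) = 121
u × v = (21, -172, 121)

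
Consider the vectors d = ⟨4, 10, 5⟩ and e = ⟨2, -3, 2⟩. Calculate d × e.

i: 10·2 - 5·(-3) = 20 - (-15) = 35
j: 5·2 - 4·2 = 10 - 8 = 2
k: 4·(-3) - 10·2 = -12 - 20 = -32
d × e = (35, 2, -32)

(35, 2, -32)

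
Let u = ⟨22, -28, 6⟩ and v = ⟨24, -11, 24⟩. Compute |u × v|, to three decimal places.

i: (-28)·24 - 6·(-11) = -672 - (-66) = -606
j: 6·24 - 22·24 = 144 - 528 = -384
k: 22·(-11) - (-28)·24 = -242 - (-672) = 430
u × v = (-606, -384, 430)
|u × v| = √((-606)² + (-384)² + 430²) = √699592 ≈ 836.4162

836.416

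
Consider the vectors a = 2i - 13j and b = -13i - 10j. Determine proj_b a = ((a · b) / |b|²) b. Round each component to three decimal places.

a · b = 2·(-13) + (-13)·(-10) = -26 + 130 = 104
|b|² = 169 + 100 = 269
proj_b a = (104/269) · (-13, -10) ≈ (-5.026, -3.866)

(-5.026, -3.866)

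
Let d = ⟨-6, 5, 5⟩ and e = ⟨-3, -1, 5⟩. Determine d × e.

i: 5·5 - 5·(-1) = 25 - (-5) = 30
j: 5·(-3) - (-6)·5 = -15 - (-30) = 15
k: (-6)·(-1) - 5·(-3) = 6 - (-15) = 21
d × e = (30, 15, 21)

(30, 15, 21)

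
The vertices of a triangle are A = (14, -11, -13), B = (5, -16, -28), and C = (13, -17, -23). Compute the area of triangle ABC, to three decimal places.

49.056

AB = (-9, -5, -15),  AC = (-1, -6, -10)
i: (-5)·(-10) - (-15)·(-6) = 50 - 90 = -40
j: (-15)·(-1) - (-9)·(-10) = 15 - 90 = -75
k: (-9)·(-6) - (-5)·(-1) = 54 - 5 = 49
AB × AC = (-40, -75, 49)
|AB × AC| = √9626 ≈ 98.1122
area = ½ · 98.1122 ≈ 49.056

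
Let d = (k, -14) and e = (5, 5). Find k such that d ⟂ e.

14

d · e = k·5 + (-14)·5 = -70 + 5k
Set equal to 0: 5k = 70, so k = 14.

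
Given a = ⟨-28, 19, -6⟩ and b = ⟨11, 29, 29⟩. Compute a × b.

i: 19·29 - (-6)·29 = 551 - (-174) = 725
j: (-6)·11 - (-28)·29 = -66 - (-812) = 746
k: (-28)·29 - 19·11 = -812 - 209 = -1021
a × b = (725, 746, -1021)

(725, 746, -1021)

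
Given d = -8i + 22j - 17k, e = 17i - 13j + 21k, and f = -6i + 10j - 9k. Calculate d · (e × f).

e × f:
i: (-13)·(-9) - 21·10 = 117 - 210 = -93
j: 21·(-6) - 17·(-9) = -126 - (-153) = 27
k: 17·10 - (-13)·(-6) = 170 - 78 = 92
e × f = (-93, 27, 92)
d · (e × f) = (-8)·(-93) + 22·27 + (-17)·92 = 744 + 594 - 1564 = -226

-226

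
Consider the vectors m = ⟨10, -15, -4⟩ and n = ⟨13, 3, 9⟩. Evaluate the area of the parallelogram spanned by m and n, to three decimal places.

293.118

i: (-15)·9 - (-4)·3 = -135 - (-12) = -123
j: (-4)·13 - 10·9 = -52 - 90 = -142
k: 10·3 - (-15)·13 = 30 - (-195) = 225
m × n = (-123, -142, 225)
|m × n| = √((-123)² + (-142)² + 225²) = √85918 ≈ 293.1177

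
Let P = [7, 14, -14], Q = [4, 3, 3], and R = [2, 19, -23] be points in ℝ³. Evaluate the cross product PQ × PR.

PQ = (-3, -11, 17)
PR = (-5, 5, -9)
i: (-11)·(-9) - 17·5 = 99 - 85 = 14
j: 17·(-5) - (-3)·(-9) = -85 - 27 = -112
k: (-3)·5 - (-11)·(-5) = -15 - 55 = -70
PQ × PR = (14, -112, -70)

(14, -112, -70)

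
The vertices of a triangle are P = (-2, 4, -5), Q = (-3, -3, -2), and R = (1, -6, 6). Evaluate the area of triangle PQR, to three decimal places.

PQ = (-1, -7, 3),  PR = (3, -10, 11)
i: (-7)·11 - 3·(-10) = -77 - (-30) = -47
j: 3·3 - (-1)·11 = 9 - (-11) = 20
k: (-1)·(-10) - (-7)·3 = 10 - (-21) = 31
PQ × PR = (-47, 20, 31)
|PQ × PR| = √3570 ≈ 59.7495
area = ½ · 59.7495 ≈ 29.875

29.875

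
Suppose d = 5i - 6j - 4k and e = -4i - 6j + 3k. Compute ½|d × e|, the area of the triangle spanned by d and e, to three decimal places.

34.209

i: (-6)·3 - (-4)·(-6) = -18 - 24 = -42
j: (-4)·(-4) - 5·3 = 16 - 15 = 1
k: 5·(-6) - (-6)·(-4) = -30 - 24 = -54
d × e = (-42, 1, -54)
|d × e| = √((-42)² + 1² + (-54)²) = √4681 ≈ 68.4178
area = ½ · 68.4178 ≈ 34.209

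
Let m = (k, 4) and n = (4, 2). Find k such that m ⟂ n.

m · n = k·4 + 4·2 = 8 + 4k
Set equal to 0: 4k = -8, so k = -2.

-2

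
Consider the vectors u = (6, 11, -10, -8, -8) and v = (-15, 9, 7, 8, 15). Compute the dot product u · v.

-245

u · v = 6·(-15) + 11·9 + (-10)·7 + (-8)·8 + (-8)·15 = -90 + 99 - 70 - 64 - 120 = -245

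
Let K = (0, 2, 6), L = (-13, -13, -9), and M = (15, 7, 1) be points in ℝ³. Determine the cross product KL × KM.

KL = (-13, -15, -15)
KM = (15, 5, -5)
i: (-15)·(-5) - (-15)·5 = 75 - (-75) = 150
j: (-15)·15 - (-13)·(-5) = -225 - 65 = -290
k: (-13)·5 - (-15)·15 = -65 - (-225) = 160
KL × KM = (150, -290, 160)

(150, -290, 160)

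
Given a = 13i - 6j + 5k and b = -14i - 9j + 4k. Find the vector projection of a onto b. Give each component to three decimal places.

a · b = 13·(-14) + (-6)·(-9) + 5·4 = -182 + 54 + 20 = -108
|b|² = 196 + 81 + 16 = 293
proj_b a = (-108/293) · (-14, -9, 4) ≈ (5.160, 3.317, -1.474)

(5.160, 3.317, -1.474)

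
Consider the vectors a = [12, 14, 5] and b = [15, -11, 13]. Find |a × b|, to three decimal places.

423.903

i: 14·13 - 5·(-11) = 182 - (-55) = 237
j: 5·15 - 12·13 = 75 - 156 = -81
k: 12·(-11) - 14·15 = -132 - 210 = -342
a × b = (237, -81, -342)
|a × b| = √(237² + (-81)² + (-342)²) = √179694 ≈ 423.9033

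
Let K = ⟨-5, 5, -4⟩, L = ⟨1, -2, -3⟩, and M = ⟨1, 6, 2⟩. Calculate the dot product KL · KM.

35

KL = L − K = (6, -7, 1)
KM = M − K = (6, 1, 6)
KL · KM = 6·6 + (-7)·1 + 1·6 = 36 - 7 + 6 = 35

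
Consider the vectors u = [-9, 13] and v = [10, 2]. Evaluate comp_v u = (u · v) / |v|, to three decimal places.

u · v = (-9)·10 + 13·2 = -90 + 26 = -64
|v| = √(100 + 4) = √104 ≈ 10.1980
comp_v u = -64 / √104 ≈ -6.276

-6.276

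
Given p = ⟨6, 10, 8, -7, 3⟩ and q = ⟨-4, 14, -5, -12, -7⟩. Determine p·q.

139

p · q = 6·(-4) + 10·14 + 8·(-5) + (-7)·(-12) + 3·(-7) = -24 + 140 - 40 + 84 - 21 = 139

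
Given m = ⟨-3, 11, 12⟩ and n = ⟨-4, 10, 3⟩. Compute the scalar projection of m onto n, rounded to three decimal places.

14.132

m · n = (-3)·(-4) + 11·10 + 12·3 = 12 + 110 + 36 = 158
|n| = √(16 + 100 + 9) = √125 ≈ 11.1803
comp_n m = 158 / √125 ≈ 14.132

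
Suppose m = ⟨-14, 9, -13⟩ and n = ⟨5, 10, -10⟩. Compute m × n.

(40, -205, -185)

i: 9·(-10) - (-13)·10 = -90 - (-130) = 40
j: (-13)·5 - (-14)·(-10) = -65 - 140 = -205
k: (-14)·10 - 9·5 = -140 - 45 = -185
m × n = (40, -205, -185)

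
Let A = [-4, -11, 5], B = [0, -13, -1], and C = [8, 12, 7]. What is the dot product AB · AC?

-10

AB = B − A = (4, -2, -6)
AC = C − A = (12, 23, 2)
AB · AC = 4·12 + (-2)·23 + (-6)·2 = 48 - 46 - 12 = -10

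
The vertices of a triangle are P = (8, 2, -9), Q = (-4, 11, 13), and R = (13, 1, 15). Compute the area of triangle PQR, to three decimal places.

PQ = (-12, 9, 22),  PR = (5, -1, 24)
i: 9·24 - 22·(-1) = 216 - (-22) = 238
j: 22·5 - (-12)·24 = 110 - (-288) = 398
k: (-12)·(-1) - 9·5 = 12 - 45 = -33
PQ × PR = (238, 398, -33)
|PQ × PR| = √216137 ≈ 464.9054
area = ½ · 464.9054 ≈ 232.453

232.453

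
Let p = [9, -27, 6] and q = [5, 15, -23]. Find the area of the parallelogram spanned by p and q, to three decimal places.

i: (-27)·(-23) - 6·15 = 621 - 90 = 531
j: 6·5 - 9·(-23) = 30 - (-207) = 237
k: 9·15 - (-27)·5 = 135 - (-135) = 270
p × q = (531, 237, 270)
|p × q| = √(531² + 237² + 270²) = √411030 ≈ 641.1162

641.116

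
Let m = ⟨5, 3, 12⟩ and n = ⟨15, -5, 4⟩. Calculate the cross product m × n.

(72, 160, -70)

i: 3·4 - 12·(-5) = 12 - (-60) = 72
j: 12·15 - 5·4 = 180 - 20 = 160
k: 5·(-5) - 3·15 = -25 - 45 = -70
m × n = (72, 160, -70)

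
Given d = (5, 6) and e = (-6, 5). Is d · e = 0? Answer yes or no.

yes

d · e = 5·(-6) + 6·5 = -30 + 30 = 0
Zero, so the vectors are orthogonal.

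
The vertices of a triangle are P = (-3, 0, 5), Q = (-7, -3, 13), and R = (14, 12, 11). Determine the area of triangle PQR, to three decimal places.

PQ = (-4, -3, 8),  PR = (17, 12, 6)
i: (-3)·6 - 8·12 = -18 - 96 = -114
j: 8·17 - (-4)·6 = 136 - (-24) = 160
k: (-4)·12 - (-3)·17 = -48 - (-51) = 3
PQ × PR = (-114, 160, 3)
|PQ × PR| = √38605 ≈ 196.4816
area = ½ · 196.4816 ≈ 98.241

98.241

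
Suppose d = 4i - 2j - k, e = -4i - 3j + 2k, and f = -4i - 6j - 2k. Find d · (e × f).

e × f:
i: (-3)·(-2) - 2·(-6) = 6 - (-12) = 18
j: 2·(-4) - (-4)·(-2) = -8 - 8 = -16
k: (-4)·(-6) - (-3)·(-4) = 24 - 12 = 12
e × f = (18, -16, 12)
d · (e × f) = 4·18 + (-2)·(-16) + (-1)·12 = 72 + 32 - 12 = 92

92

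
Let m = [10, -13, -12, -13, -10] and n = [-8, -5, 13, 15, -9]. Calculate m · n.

m · n = 10·(-8) + (-13)·(-5) + (-12)·13 + (-13)·15 + (-10)·(-9) = -80 + 65 - 156 - 195 + 90 = -276

-276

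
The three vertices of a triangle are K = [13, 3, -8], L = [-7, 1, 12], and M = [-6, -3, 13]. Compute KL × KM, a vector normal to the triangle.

(78, 40, 82)

KL = (-20, -2, 20)
KM = (-19, -6, 21)
i: (-2)·21 - 20·(-6) = -42 - (-120) = 78
j: 20·(-19) - (-20)·21 = -380 - (-420) = 40
k: (-20)·(-6) - (-2)·(-19) = 120 - 38 = 82
KL × KM = (78, 40, 82)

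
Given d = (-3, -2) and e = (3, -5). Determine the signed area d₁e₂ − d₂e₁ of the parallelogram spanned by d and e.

(-3)·(-5) - (-2)·3 = 15 - (-6) = 21

21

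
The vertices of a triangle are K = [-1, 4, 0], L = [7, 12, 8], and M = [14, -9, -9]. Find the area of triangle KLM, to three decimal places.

148.378

KL = (8, 8, 8),  KM = (15, -13, -9)
i: 8·(-9) - 8·(-13) = -72 - (-104) = 32
j: 8·15 - 8·(-9) = 120 - (-72) = 192
k: 8·(-13) - 8·15 = -104 - 120 = -224
KL × KM = (32, 192, -224)
|KL × KM| = √88064 ≈ 296.7558
area = ½ · 296.7558 ≈ 148.378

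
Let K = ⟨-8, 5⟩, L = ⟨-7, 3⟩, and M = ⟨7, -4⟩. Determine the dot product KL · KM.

33

KL = L − K = (1, -2)
KM = M − K = (15, -9)
KL · KM = 1·15 + (-2)·(-9) = 15 + 18 = 33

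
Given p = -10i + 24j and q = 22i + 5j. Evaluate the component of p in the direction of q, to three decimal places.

p · q = (-10)·22 + 24·5 = -220 + 120 = -100
|q| = √(484 + 25) = √509 ≈ 22.5610
comp_q p = -100 / √509 ≈ -4.432

-4.432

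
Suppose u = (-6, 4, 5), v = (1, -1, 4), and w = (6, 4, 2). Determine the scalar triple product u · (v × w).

246

v × w:
i: (-1)·2 - 4·4 = -2 - 16 = -18
j: 4·6 - 1·2 = 24 - 2 = 22
k: 1·4 - (-1)·6 = 4 - (-6) = 10
v × w = (-18, 22, 10)
u · (v × w) = (-6)·(-18) + 4·22 + 5·10 = 108 + 88 + 50 = 246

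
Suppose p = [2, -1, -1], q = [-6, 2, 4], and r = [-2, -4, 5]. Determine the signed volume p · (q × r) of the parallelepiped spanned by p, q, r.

2

q × r:
i: 2·5 - 4·(-4) = 10 - (-16) = 26
j: 4·(-2) - (-6)·5 = -8 - (-30) = 22
k: (-6)·(-4) - 2·(-2) = 24 - (-4) = 28
q × r = (26, 22, 28)
p · (q × r) = 2·26 + (-1)·22 + (-1)·28 = 52 - 22 - 28 = 2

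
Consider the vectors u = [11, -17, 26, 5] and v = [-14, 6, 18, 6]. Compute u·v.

242

u · v = 11·(-14) + (-17)·6 + 26·18 + 5·6 = -154 - 102 + 468 + 30 = 242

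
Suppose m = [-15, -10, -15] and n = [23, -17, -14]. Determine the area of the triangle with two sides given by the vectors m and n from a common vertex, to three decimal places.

372.986

i: (-10)·(-14) - (-15)·(-17) = 140 - 255 = -115
j: (-15)·23 - (-15)·(-14) = -345 - 210 = -555
k: (-15)·(-17) - (-10)·23 = 255 - (-230) = 485
m × n = (-115, -555, 485)
|m × n| = √((-115)² + (-555)² + 485²) = √556475 ≈ 745.9725
area = ½ · 745.9725 ≈ 372.986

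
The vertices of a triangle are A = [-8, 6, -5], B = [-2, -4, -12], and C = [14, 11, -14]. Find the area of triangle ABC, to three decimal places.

148.429

AB = (6, -10, -7),  AC = (22, 5, -9)
i: (-10)·(-9) - (-7)·5 = 90 - (-35) = 125
j: (-7)·22 - 6·(-9) = -154 - (-54) = -100
k: 6·5 - (-10)·22 = 30 - (-220) = 250
AB × AC = (125, -100, 250)
|AB × AC| = √88125 ≈ 296.8586
area = ½ · 296.8586 ≈ 148.429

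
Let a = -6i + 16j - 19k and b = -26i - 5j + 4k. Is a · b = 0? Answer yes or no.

a · b = (-6)·(-26) + 16·(-5) + (-19)·4 = 156 - 80 - 76 = 0
Zero, so the vectors are orthogonal.

yes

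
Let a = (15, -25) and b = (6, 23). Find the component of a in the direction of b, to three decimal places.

a · b = 15·6 + (-25)·23 = 90 - 575 = -485
|b| = √(36 + 529) = √565 ≈ 23.7697
comp_b a = -485 / √565 ≈ -20.404

-20.404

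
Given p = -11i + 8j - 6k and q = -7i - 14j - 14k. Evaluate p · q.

p · q = (-11)·(-7) + 8·(-14) + (-6)·(-14) = 77 - 112 + 84 = 49

49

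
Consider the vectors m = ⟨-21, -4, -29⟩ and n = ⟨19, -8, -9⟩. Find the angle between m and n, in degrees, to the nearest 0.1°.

m · n = (-21)·19 + (-4)·(-8) + (-29)·(-9) = -399 + 32 + 261 = -106
|m|² = 441 + 16 + 841 = 1298,  |m| = √1298 ≈ 36.027767
|n|² = 361 + 64 + 81 = 506,  |n| = √506 ≈ 22.494444
cos θ = -106 / (36.027767 · 22.494444) ≈ -0.13080
θ = arccos(-0.13080) ≈ 97.5°

97.5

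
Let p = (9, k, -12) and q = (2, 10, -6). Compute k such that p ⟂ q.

p · q = 9·2 + k·10 + (-12)·(-6) = 90 + 10k
Set equal to 0: 10k = -90, so k = -9.

-9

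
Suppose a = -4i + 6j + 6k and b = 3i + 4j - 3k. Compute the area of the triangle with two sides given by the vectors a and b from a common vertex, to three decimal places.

i: 6·(-3) - 6·4 = -18 - 24 = -42
j: 6·3 - (-4)·(-3) = 18 - 12 = 6
k: (-4)·4 - 6·3 = -16 - 18 = -34
a × b = (-42, 6, -34)
|a × b| = √((-42)² + 6² + (-34)²) = √2956 ≈ 54.3691
area = ½ · 54.3691 ≈ 27.185

27.185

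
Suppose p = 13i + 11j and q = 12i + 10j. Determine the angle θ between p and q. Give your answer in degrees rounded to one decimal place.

0.4

p · q = 13·12 + 11·10 = 156 + 110 = 266
|p|² = 169 + 121 = 290,  |p| = √290 ≈ 17.029386
|q|² = 144 + 100 = 244,  |q| = √244 ≈ 15.620499
cos θ = 266 / (17.029386 · 15.620499) ≈ 0.99997
θ = arccos(0.99997) ≈ 0.4°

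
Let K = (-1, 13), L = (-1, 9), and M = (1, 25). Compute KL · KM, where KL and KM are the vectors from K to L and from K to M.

KL = L − K = (0, -4)
KM = M − K = (2, 12)
KL · KM = 0·2 + (-4)·12 = 0 - 48 = -48

-48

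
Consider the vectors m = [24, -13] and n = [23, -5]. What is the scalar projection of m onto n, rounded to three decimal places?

26.214

m · n = 24·23 + (-13)·(-5) = 552 + 65 = 617
|n| = √(529 + 25) = √554 ≈ 23.5372
comp_n m = 617 / √554 ≈ 26.214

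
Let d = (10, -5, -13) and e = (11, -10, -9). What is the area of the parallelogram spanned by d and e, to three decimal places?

i: (-5)·(-9) - (-13)·(-10) = 45 - 130 = -85
j: (-13)·11 - 10·(-9) = -143 - (-90) = -53
k: 10·(-10) - (-5)·11 = -100 - (-55) = -45
d × e = (-85, -53, -45)
|d × e| = √((-85)² + (-53)² + (-45)²) = √12059 ≈ 109.8135

109.813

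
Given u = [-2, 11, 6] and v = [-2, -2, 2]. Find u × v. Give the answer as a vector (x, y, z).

i: 11·2 - 6·(-2) = 22 - (-12) = 34
j: 6·(-2) - (-2)·2 = -12 - (-4) = -8
k: (-2)·(-2) - 11·(-2) = 4 - (-22) = 26
u × v = (34, -8, 26)

(34, -8, 26)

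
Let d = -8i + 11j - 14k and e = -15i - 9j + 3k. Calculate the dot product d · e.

d · e = (-8)·(-15) + 11·(-9) + (-14)·3 = 120 - 99 - 42 = -21

-21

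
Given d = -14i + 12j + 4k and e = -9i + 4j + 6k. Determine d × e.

i: 12·6 - 4·4 = 72 - 16 = 56
j: 4·(-9) - (-14)·6 = -36 - (-84) = 48
k: (-14)·4 - 12·(-9) = -56 - (-108) = 52
d × e = (56, 48, 52)

(56, 48, 52)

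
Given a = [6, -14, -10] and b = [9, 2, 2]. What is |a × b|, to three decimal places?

171.791

i: (-14)·2 - (-10)·2 = -28 - (-20) = -8
j: (-10)·9 - 6·2 = -90 - 12 = -102
k: 6·2 - (-14)·9 = 12 - (-126) = 138
a × b = (-8, -102, 138)
|a × b| = √((-8)² + (-102)² + 138²) = √29512 ≈ 171.7906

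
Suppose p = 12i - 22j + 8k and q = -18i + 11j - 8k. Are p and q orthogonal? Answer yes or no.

no

p · q = 12·(-18) + (-22)·11 + 8·(-8) = -216 - 242 - 64 = -522
Nonzero, so the vectors are not orthogonal.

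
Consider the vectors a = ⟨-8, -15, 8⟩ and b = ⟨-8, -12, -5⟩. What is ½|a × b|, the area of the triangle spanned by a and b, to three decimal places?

i: (-15)·(-5) - 8·(-12) = 75 - (-96) = 171
j: 8·(-8) - (-8)·(-5) = -64 - 40 = -104
k: (-8)·(-12) - (-15)·(-8) = 96 - 120 = -24
a × b = (171, -104, -24)
|a × b| = √(171² + (-104)² + (-24)²) = √40633 ≈ 201.5763
area = ½ · 201.5763 ≈ 100.788

100.788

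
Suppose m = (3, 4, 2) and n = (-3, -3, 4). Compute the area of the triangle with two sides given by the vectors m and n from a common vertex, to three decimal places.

14.292

i: 4·4 - 2·(-3) = 16 - (-6) = 22
j: 2·(-3) - 3·4 = -6 - 12 = -18
k: 3·(-3) - 4·(-3) = -9 - (-12) = 3
m × n = (22, -18, 3)
|m × n| = √(22² + (-18)² + 3²) = √817 ≈ 28.5832
area = ½ · 28.5832 ≈ 14.292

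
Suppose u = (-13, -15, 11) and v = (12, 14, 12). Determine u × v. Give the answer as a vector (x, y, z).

(-334, 288, -2)

i: (-15)·12 - 11·14 = -180 - 154 = -334
j: 11·12 - (-13)·12 = 132 - (-156) = 288
k: (-13)·14 - (-15)·12 = -182 - (-180) = -2
u × v = (-334, 288, -2)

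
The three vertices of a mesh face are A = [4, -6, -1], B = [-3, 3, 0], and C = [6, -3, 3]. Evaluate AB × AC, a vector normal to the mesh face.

AB = (-7, 9, 1)
AC = (2, 3, 4)
i: 9·4 - 1·3 = 36 - 3 = 33
j: 1·2 - (-7)·4 = 2 - (-28) = 30
k: (-7)·3 - 9·2 = -21 - 18 = -39
AB × AC = (33, 30, -39)

(33, 30, -39)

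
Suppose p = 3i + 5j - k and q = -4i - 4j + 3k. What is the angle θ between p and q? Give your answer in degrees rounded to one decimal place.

p · q = 3·(-4) + 5·(-4) + (-1)·3 = -12 - 20 - 3 = -35
|p|² = 9 + 25 + 1 = 35,  |p| = √35 ≈ 5.916080
|q|² = 16 + 16 + 9 = 41,  |q| = √41 ≈ 6.403124
cos θ = -35 / (5.916080 · 6.403124) ≈ -0.92394
θ = arccos(-0.92394) ≈ 157.5°

157.5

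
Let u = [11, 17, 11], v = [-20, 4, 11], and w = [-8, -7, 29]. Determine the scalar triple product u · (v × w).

v × w:
i: 4·29 - 11·(-7) = 116 - (-77) = 193
j: 11·(-8) - (-20)·29 = -88 - (-580) = 492
k: (-20)·(-7) - 4·(-8) = 140 - (-32) = 172
v × w = (193, 492, 172)
u · (v × w) = 11·193 + 17·492 + 11·172 = 2123 + 8364 + 1892 = 12379

12379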